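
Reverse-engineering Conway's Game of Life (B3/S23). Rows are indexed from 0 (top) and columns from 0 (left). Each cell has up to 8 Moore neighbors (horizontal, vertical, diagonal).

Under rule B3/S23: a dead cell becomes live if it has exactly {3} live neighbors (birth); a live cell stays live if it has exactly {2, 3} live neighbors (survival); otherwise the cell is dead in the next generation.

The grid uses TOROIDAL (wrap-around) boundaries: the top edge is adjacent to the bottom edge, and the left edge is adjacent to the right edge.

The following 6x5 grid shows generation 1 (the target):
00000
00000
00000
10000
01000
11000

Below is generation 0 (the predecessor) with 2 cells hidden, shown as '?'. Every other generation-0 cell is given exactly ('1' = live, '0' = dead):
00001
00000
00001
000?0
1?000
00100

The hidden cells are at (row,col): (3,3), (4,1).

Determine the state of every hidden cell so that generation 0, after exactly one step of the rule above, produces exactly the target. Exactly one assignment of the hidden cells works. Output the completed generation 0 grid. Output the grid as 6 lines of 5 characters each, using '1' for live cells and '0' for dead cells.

Hidden generation-0 cells (in order): (3,3), (4,1).
A hidden cell only influences target cells in its own 3x3 neighborhood. Try each of the 2^2 = 4 assignments, step the completed generation 0 forward once under B3/S23, and compare with the target:
  (3,3)=0 (4,1)=0 -> step gives (3,0)='0' but target has '1' -> reject
  (3,3)=0 (4,1)=1 -> step reproduces the target at every cell -> ACCEPT
  (3,3)=1 (4,1)=0 -> step gives (3,0)='0' but target has '1' -> reject
  (3,3)=1 (4,1)=1 -> step gives (3,4)='1' but target has '0' -> reject
Unique solution: (3,3)=dead, (4,1)=live.
Check: live-neighbor counts of every cell in the completed generation 0:
11120
20022
10010
32112
12211
33122
Applying B3/S23 to generation 0 with these counts gives:
00000
00000
00000
10000
01000
11000
which matches the target exactly.

Answer: 00001
00000
00001
00000
11000
00100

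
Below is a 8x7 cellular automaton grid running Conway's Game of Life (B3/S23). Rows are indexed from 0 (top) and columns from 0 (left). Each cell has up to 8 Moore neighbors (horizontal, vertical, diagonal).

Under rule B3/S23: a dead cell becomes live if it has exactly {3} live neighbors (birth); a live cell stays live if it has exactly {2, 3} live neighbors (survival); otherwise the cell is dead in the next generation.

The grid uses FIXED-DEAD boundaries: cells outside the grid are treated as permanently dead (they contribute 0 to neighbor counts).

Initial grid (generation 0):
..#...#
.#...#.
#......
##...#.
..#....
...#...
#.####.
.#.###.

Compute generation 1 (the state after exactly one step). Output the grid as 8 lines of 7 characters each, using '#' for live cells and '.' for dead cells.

Answer: .......
.#.....
#......
##.....
.##....
.#.....
.#...#.
.#...#.

Derivation:
Simulating step by step:
Generation 0 (given above): 19 live cells
Generation 1: 11 live cells
(generation 1 grid is the final answer)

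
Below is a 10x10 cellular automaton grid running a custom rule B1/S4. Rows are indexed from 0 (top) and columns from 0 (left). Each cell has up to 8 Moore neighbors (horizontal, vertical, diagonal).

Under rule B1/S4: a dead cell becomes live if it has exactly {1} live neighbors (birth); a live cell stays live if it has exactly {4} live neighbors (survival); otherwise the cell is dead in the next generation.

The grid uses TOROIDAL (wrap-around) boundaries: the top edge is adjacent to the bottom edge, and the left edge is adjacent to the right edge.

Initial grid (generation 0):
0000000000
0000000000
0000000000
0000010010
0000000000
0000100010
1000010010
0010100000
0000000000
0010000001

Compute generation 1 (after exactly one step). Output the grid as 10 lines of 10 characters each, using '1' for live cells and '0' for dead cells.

Answer: 1111000011
0000000000
0000111111
0000101101
0001001000
1101001000
0010001000
1000001110
1000110011
1101000010

Derivation:
Simulating step by step:
Generation 0 (given above): 11 live cells
Generation 1: 37 live cells
(generation 1 grid is the final answer)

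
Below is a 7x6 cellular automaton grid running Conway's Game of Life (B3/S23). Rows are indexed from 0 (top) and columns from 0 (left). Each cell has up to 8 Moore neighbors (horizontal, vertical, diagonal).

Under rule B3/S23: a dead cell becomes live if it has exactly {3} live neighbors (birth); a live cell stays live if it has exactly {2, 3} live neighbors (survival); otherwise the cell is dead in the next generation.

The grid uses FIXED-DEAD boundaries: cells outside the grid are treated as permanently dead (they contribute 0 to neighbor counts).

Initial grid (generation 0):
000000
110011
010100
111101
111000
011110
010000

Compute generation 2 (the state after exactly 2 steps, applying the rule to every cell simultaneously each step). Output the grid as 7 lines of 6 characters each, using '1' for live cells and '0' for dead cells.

Simulating step by step:
Generation 0 (given above): 19 live cells
Generation 1: 11 live cells
000000
111010
000101
000110
000000
000100
010100
Generation 2: 13 live cells
(generation 2 grid is the final answer)

Answer: 010000
011110
010001
000110
000110
001000
001000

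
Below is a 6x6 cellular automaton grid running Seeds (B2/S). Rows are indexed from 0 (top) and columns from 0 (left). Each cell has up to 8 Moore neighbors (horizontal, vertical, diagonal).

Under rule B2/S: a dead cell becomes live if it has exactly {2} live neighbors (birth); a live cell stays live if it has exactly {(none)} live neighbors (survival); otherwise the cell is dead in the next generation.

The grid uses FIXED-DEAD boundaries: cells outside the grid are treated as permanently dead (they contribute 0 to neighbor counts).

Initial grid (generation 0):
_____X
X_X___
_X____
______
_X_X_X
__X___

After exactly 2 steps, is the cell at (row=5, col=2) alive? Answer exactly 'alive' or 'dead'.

Simulating step by step:
Generation 0 (given above): 8 live cells
Generation 1: 10 live cells
_X____
______
X_X___
XX__X_
____X_
_X_XX_
Generation 2: 7 live cells
______
X_X___
___X__
__X__X
______
__X__X

Cell (5,2) at generation 2: 1 -> alive

Answer: alive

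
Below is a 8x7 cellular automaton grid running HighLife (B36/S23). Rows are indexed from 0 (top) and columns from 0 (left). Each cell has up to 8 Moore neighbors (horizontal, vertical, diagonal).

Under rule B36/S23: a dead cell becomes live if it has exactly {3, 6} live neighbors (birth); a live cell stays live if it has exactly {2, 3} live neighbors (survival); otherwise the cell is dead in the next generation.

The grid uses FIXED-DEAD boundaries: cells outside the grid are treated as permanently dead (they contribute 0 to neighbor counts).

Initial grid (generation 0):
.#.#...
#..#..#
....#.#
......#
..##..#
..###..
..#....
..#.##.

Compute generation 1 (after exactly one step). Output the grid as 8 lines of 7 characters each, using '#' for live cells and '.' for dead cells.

Simulating step by step:
Generation 0 (given above): 18 live cells
Generation 1: 18 live cells
(generation 1 grid is the final answer)

Answer: ..#....
..####.
......#
...#..#
..#.##.
.#..#..
.###.#.
...#...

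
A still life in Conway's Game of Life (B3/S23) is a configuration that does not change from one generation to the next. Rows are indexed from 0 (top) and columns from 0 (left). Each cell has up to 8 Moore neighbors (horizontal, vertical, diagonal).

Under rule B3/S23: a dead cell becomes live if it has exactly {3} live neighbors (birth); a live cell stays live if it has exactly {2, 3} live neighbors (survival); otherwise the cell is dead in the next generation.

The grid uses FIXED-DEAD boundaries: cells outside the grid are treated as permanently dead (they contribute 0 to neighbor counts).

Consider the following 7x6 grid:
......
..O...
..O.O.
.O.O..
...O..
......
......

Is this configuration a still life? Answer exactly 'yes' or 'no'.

Answer: no

Derivation:
Compute generation 1 and compare to generation 0 (given above):
Generation 1:
......
...O..
.OO...
...OO.
..O...
......
......
Cell (1,2) differs: gen0=1 vs gen1=0 -> NOT a still life.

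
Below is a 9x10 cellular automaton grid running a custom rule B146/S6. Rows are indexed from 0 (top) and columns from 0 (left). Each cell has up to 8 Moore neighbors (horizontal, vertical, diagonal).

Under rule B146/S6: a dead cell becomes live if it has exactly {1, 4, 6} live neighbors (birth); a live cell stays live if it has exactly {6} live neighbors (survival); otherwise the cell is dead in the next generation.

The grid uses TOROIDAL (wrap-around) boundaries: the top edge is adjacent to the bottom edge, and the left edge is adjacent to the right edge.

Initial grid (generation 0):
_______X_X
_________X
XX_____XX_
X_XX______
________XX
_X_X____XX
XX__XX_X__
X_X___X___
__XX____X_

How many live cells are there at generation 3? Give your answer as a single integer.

Answer: 18

Derivation:
Simulating step by step:
Generation 0 (given above): 27 live cells
Generation 1: 20 live cells
_X__X_X_X_
X_X_______
____X_X__X
_X__X_X_X_
X_X_______
__________
__X______X
___X______
____XX____
Generation 2: 21 live cells
_____X____
_____X____
_____X____
_____X____
____X_X_X_
________X_
XX__X___X_
XX____X_XX
XX______XX
Generation 3: 18 live cells
__X____X__
__________
__________
___X____XX
___X______
__X___XX_X
___X__XX_X
___XX__X__
____X_____
Population at generation 3: 18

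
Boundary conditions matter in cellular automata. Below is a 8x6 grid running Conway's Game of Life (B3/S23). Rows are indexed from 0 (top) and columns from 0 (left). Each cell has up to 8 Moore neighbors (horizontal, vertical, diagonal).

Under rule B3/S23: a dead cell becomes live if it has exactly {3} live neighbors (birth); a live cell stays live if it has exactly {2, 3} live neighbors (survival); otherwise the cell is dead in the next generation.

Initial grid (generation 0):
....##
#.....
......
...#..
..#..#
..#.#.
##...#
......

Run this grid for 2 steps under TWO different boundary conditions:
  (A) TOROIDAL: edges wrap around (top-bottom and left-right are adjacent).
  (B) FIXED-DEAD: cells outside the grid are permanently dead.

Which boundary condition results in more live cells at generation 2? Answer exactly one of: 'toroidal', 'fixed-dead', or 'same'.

Under TOROIDAL boundary, generation 2:
....##
......
......
......
..#.#.
#.#.#.
###..#
....#.
Population = 12

Under FIXED-DEAD boundary, generation 2:
......
......
......
......
..#.##
.##.##
..###.
......
Population = 10

Comparison: toroidal=12, fixed-dead=10 -> toroidal

Answer: toroidal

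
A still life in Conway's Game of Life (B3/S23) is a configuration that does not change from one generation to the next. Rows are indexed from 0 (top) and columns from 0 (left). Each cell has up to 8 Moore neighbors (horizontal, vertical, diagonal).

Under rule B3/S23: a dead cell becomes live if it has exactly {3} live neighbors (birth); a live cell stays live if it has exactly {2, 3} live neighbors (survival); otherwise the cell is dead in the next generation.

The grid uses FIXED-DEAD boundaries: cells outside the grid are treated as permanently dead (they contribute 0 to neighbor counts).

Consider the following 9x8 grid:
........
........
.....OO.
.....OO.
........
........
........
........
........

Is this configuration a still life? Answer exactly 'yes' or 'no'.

Compute generation 1 and compare to generation 0 (given above):
Generation 1:
........
........
.....OO.
.....OO.
........
........
........
........
........
The grids are IDENTICAL -> still life.

Answer: yes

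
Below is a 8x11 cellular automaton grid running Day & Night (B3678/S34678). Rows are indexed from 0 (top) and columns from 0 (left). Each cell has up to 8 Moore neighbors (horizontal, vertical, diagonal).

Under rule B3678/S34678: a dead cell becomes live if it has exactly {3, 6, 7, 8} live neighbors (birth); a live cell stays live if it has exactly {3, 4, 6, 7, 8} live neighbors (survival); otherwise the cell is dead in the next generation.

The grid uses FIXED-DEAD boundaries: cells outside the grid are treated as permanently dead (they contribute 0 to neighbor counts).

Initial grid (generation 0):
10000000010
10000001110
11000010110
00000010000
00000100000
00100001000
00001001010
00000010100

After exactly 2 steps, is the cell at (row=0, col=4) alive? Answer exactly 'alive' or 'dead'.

Simulating step by step:
Generation 0 (given above): 20 live cells
Generation 1: 14 live cells
00000000000
10000001011
00000000110
00000101000
00000010000
00000010100
00000011000
00000001000
Generation 2: 16 live cells
00000000000
00000000010
00000011111
00000010100
00000110000
00000110000
00000011100
00000010000

Cell (0,4) at generation 2: 0 -> dead

Answer: dead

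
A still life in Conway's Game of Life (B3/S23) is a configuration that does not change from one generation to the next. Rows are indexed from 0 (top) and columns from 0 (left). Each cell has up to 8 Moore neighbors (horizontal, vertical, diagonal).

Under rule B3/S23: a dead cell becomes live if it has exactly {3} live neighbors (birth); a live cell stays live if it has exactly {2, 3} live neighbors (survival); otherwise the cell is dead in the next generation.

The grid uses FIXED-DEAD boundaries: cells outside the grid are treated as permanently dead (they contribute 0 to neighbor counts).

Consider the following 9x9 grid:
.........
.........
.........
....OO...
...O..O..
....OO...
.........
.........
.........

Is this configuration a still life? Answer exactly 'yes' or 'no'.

Answer: yes

Derivation:
Compute generation 1 and compare to generation 0 (given above):
Generation 1:
.........
.........
.........
....OO...
...O..O..
....OO...
.........
.........
.........
The grids are IDENTICAL -> still life.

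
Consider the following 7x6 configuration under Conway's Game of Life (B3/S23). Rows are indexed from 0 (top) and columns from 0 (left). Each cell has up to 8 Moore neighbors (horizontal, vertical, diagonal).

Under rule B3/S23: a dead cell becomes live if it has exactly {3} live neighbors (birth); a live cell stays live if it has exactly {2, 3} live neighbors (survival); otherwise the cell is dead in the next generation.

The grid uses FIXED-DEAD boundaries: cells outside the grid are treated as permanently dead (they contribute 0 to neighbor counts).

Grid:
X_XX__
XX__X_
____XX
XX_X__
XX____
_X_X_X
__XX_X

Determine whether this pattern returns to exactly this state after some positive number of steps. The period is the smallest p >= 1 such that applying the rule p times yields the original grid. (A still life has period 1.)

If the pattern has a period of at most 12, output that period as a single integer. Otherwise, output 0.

Answer: 0

Derivation:
Simulating and comparing each generation to the original:
Gen 0 (original, given above): 19 live cells
Gen 1: 22 live cells, differs from original
Gen 2: 15 live cells, differs from original
Gen 3: 14 live cells, differs from original
Gen 4: 14 live cells, differs from original
Gen 5: 17 live cells, differs from original
Gen 6: 13 live cells, differs from original
Gen 7: 10 live cells, differs from original
Gen 8: 12 live cells, differs from original
Gen 9: 15 live cells, differs from original
Gen 10: 13 live cells, differs from original
Gen 11: 13 live cells, differs from original
Gen 12: 17 live cells, differs from original
No period found within 12 steps.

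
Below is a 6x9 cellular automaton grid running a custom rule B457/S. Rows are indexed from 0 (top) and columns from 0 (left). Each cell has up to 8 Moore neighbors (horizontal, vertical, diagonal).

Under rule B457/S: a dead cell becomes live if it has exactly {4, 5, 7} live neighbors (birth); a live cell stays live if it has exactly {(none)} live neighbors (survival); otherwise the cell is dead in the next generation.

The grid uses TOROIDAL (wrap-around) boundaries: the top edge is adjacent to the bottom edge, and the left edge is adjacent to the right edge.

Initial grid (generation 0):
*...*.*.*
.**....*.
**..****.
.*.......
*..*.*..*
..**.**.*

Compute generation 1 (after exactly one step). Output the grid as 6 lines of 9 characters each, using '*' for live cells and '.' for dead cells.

Simulating step by step:
Generation 0 (given above): 23 live cells
Generation 1: 20 live cells
(generation 1 grid is the final answer)

Answer: .***.*.*.
*....**.*
..*......
*...***.*
..*.*....
*...*..*.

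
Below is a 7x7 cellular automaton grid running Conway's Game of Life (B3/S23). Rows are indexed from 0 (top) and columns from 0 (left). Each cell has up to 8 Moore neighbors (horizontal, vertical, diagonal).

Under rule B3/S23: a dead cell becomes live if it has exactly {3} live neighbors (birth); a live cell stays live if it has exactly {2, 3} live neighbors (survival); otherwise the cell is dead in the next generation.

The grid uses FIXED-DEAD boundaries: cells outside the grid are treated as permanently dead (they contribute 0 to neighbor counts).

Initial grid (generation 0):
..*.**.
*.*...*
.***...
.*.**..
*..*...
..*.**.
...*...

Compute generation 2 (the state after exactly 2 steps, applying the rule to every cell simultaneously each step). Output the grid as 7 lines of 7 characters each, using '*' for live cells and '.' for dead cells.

Simulating step by step:
Generation 0 (given above): 18 live cells
Generation 1: 16 live cells
.*.*.*.
....**.
*...*..
**..*..
.*...*.
..*.*..
...**..
Generation 2: 22 live cells
(generation 2 grid is the final answer)

Answer: .....*.
...*.*.
**.**..
**..**.
******.
..*.**.
...**..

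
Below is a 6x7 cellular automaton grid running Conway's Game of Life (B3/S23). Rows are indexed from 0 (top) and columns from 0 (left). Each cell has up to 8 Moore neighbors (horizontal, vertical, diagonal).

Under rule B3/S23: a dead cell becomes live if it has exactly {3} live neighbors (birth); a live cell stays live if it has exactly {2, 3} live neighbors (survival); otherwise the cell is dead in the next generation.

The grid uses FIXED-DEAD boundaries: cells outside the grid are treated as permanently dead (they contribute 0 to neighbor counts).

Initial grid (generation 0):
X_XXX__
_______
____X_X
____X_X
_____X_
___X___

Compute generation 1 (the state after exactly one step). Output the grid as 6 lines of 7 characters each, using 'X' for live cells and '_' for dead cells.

Simulating step by step:
Generation 0 (given above): 10 live cells
Generation 1: 7 live cells
(generation 1 grid is the final answer)

Answer: ___X___
____XX_
_______
____X_X
____XX_
_______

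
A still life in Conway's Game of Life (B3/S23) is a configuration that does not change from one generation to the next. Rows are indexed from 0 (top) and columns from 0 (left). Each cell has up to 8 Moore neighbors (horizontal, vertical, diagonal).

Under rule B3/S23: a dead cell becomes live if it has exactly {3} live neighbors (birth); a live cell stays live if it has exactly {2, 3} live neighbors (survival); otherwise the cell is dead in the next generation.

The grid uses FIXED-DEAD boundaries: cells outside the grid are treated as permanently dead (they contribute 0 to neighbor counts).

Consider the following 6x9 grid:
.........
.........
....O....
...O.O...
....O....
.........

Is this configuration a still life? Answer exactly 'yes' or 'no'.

Compute generation 1 and compare to generation 0 (given above):
Generation 1:
.........
.........
....O....
...O.O...
....O....
.........
The grids are IDENTICAL -> still life.

Answer: yes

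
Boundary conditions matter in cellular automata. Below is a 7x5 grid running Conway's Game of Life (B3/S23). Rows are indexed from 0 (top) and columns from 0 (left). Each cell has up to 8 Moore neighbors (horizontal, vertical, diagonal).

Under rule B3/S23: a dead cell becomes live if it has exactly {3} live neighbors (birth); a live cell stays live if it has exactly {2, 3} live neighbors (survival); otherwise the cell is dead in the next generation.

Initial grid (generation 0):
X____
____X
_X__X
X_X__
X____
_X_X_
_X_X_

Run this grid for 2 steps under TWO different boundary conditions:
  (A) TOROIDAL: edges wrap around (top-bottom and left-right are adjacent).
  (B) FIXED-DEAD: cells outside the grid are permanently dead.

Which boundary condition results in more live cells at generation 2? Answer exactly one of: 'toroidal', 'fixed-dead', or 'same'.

Under TOROIDAL boundary, generation 2:
_X_X_
_____
___X_
__X__
_____
__X__
___X_
Population = 6

Under FIXED-DEAD boundary, generation 2:
_____
_____
_____
X_X__
X____
XX___
_____
Population = 5

Comparison: toroidal=6, fixed-dead=5 -> toroidal

Answer: toroidal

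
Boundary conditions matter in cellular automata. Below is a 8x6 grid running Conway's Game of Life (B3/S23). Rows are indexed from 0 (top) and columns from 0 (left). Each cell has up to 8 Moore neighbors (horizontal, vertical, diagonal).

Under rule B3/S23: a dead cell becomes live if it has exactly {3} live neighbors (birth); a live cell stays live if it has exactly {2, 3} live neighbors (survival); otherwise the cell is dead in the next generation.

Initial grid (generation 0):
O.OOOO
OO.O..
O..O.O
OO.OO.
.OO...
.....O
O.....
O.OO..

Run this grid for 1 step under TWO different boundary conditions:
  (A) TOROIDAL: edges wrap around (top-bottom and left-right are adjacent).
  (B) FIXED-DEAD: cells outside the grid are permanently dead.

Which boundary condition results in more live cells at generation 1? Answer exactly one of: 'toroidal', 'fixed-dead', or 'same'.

Under TOROIDAL boundary, generation 1:
......
......
...O..
...OO.
.OOOOO
OO....
OO...O
O.O...
Population = 15

Under FIXED-DEAD boundary, generation 1:
O.OOO.
O....O
...O..
O..OO.
OOOOO.
.O....
.O....
.O....
Population = 18

Comparison: toroidal=15, fixed-dead=18 -> fixed-dead

Answer: fixed-dead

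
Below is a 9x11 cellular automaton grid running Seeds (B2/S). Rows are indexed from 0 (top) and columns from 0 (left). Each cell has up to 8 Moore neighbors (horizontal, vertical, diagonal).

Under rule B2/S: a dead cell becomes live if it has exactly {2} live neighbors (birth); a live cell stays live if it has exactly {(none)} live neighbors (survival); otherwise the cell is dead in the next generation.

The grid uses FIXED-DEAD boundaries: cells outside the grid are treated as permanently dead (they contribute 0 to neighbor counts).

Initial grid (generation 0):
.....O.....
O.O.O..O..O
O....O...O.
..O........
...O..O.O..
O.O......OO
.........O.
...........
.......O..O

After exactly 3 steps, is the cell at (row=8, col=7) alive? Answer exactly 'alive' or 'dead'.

Answer: alive

Derivation:
Simulating step by step:
Generation 0 (given above): 20 live cells
Generation 1: 30 live cells
.O.OO.O....
...O....OO.
..O.O.O.O.O
.O.OOOOOOO.
.......O..O
.O.O...O...
.O......O..
........OOO
...........
Generation 2: 18 live cells
.....O.OOO.
.O....O...O
.O.........
...........
OO.........
O.....O..O.
O.........O
.......O...
........O.O
Generation 3: 17 live cells
..........O
O.O..O.....
O.O........
..O........
...........
..........O
.O....OOOO.
........O.O
.......O.O.

Cell (8,7) at generation 3: 1 -> alive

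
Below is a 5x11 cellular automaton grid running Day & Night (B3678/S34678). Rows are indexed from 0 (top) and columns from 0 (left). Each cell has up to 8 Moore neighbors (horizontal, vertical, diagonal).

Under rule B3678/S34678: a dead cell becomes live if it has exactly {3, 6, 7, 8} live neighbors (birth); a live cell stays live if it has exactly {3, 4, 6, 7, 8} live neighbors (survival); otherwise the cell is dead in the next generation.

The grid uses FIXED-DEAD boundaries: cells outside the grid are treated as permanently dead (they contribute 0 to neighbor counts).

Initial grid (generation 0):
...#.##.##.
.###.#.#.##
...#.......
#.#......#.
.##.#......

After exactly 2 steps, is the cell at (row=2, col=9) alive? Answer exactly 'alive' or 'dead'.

Answer: alive

Derivation:
Simulating step by step:
Generation 0 (given above): 19 live cells
Generation 1: 16 live cells
......#####
..##.....#.
...##...###
..#........
.#.#.......
Generation 2: 12 live cells
........##.
...##...##.
...#.....#.
..#.#....#.
..#........

Cell (2,9) at generation 2: 1 -> alive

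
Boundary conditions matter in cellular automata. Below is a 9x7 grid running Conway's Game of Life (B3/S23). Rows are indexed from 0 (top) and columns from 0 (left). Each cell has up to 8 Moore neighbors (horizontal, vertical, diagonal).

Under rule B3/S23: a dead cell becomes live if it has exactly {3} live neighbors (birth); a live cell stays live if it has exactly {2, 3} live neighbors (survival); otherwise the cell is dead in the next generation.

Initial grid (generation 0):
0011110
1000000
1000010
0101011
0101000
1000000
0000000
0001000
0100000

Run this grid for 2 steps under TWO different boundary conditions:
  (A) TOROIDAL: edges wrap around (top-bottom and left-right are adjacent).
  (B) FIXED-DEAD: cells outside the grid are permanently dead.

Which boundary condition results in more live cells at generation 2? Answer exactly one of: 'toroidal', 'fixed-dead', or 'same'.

Under TOROIDAL boundary, generation 2:
0101100
0000011
0100000
0110000
0000001
0000000
0000000
0000000
0011000
Population = 11

Under FIXED-DEAD boundary, generation 2:
0011100
1101001
0000000
0010001
1100010
0000000
0000000
0000000
0000000
Population = 12

Comparison: toroidal=11, fixed-dead=12 -> fixed-dead

Answer: fixed-dead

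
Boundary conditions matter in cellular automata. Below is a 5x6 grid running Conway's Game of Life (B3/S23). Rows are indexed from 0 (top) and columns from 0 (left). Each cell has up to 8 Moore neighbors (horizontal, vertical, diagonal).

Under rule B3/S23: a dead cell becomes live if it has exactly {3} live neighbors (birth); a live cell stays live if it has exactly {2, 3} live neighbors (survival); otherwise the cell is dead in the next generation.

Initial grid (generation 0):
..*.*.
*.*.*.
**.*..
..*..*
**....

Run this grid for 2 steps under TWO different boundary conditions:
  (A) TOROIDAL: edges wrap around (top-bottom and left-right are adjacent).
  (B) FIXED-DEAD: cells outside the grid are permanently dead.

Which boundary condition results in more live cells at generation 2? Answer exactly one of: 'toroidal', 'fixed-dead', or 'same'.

Answer: toroidal

Derivation:
Under TOROIDAL boundary, generation 2:
....*.
*.*.*.
*.*.*.
......
...***
Population = 10

Under FIXED-DEAD boundary, generation 2:
.*....
*.*.*.
..*.*.
.***..
......
Population = 9

Comparison: toroidal=10, fixed-dead=9 -> toroidal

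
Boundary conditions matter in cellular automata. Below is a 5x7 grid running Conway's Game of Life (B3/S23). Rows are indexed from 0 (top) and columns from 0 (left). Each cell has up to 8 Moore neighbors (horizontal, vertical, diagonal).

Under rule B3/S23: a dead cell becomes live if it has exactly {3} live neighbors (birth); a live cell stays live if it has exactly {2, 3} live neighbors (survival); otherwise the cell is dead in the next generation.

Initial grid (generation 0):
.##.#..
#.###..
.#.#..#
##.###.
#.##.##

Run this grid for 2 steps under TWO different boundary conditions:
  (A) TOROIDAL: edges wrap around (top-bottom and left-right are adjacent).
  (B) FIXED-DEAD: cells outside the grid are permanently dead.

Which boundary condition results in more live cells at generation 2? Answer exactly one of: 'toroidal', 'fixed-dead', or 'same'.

Under TOROIDAL boundary, generation 2:
.......
.....##
.....##
.......
.......
Population = 4

Under FIXED-DEAD boundary, generation 2:
.#.###.
.#.###.
.......
.#.....
.#.....
Population = 10

Comparison: toroidal=4, fixed-dead=10 -> fixed-dead

Answer: fixed-dead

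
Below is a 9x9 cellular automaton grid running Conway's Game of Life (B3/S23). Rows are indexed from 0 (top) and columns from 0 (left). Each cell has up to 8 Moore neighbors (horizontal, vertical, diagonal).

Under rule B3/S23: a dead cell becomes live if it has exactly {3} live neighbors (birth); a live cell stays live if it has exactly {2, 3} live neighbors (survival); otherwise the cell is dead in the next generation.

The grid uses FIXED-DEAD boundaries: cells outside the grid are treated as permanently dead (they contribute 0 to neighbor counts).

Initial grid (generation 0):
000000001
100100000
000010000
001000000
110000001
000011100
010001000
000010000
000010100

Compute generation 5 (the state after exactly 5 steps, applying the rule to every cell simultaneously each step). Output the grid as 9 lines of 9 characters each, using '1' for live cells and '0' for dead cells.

Answer: 000000000
000000000
011010000
011011100
100000010
101010001
011110010
000011100
000000000

Derivation:
Simulating step by step:
Generation 0 (given above): 16 live cells
Generation 1: 12 live cells
000000000
000000000
000100000
010000000
010001000
110011100
000000100
000010000
000001000
Generation 2: 13 live cells
000000000
000000000
000000000
001000000
011011100
110010100
000010100
000001000
000000000
Generation 3: 17 live cells
000000000
000000000
000000000
011101000
101010100
111010110
000010100
000001000
000000000
Generation 4: 21 live cells
000000000
000000000
001000000
011111000
100010110
101010110
010110110
000001000
000000000
Generation 5: 22 live cells
(generation 5 grid is the final answer)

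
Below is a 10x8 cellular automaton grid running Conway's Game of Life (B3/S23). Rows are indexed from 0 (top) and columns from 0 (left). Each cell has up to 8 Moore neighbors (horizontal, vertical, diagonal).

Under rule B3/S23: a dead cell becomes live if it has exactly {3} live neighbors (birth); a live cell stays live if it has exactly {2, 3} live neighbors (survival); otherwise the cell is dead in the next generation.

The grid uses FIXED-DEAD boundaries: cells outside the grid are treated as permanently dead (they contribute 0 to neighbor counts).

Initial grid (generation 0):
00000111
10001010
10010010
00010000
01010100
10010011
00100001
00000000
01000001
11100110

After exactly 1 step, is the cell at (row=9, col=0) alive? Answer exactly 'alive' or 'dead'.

Simulating step by step:
Generation 0 (given above): 26 live cells
Generation 1: 25 live cells
00000111
00001000
00011100
00010000
00010010
01011011
00000011
00000000
11100010
11100010

Cell (9,0) at generation 1: 1 -> alive

Answer: alive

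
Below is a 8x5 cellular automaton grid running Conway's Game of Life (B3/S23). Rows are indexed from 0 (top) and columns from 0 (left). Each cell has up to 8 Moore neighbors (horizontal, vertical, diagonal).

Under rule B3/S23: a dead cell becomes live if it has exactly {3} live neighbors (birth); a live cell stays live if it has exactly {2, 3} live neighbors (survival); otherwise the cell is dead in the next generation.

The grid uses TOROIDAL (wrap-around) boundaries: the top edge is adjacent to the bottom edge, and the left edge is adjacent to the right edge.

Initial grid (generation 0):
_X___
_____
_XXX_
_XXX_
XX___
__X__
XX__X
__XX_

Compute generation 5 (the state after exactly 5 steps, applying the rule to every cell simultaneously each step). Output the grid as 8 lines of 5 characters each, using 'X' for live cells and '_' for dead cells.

Simulating step by step:
Generation 0 (given above): 15 live cells
Generation 1: 16 live cells
__X__
_X___
_X_X_
___XX
X__X_
__X_X
XX__X
__XXX
Generation 2: 14 live cells
_XX__
_X___
X__XX
X__X_
X_X__
__X__
_X___
__X_X
Generation 3: 24 live cells
XXXX_
_X_XX
XXXX_
X_XX_
__XXX
__X__
_XXX_
X_XX_
Generation 4: 5 live cells
_____
_____
_____
X____
____X
____X
____X
X____
Generation 5: 7 live cells
(generation 5 grid is the final answer)

Answer: _____
_____
_____
_____
X___X
X__XX
X___X
_____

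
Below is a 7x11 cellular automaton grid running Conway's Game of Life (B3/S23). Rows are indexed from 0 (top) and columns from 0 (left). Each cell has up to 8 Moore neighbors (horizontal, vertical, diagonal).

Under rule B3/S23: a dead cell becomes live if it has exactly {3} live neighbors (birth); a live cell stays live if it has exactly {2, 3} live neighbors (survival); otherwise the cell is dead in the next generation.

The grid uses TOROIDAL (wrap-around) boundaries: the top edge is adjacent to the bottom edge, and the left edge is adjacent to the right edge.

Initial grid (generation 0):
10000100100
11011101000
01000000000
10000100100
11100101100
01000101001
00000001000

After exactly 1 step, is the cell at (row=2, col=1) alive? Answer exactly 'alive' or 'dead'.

Answer: alive

Derivation:
Simulating step by step:
Generation 0 (given above): 24 live cells
Generation 1: 33 live cells
11000101100
11101110000
01100110000
10100011100
00101101111
01100001000
10000001100

Cell (2,1) at generation 1: 1 -> alive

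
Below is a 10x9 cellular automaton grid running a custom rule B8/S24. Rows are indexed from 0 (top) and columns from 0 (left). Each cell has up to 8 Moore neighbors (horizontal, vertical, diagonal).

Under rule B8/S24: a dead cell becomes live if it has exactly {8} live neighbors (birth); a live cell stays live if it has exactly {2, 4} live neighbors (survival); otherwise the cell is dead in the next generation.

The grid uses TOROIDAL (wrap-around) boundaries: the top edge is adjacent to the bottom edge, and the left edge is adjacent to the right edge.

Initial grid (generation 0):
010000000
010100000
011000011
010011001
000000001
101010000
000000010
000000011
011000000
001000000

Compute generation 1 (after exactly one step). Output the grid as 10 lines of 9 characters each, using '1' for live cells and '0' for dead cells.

Answer: 010000000
000000000
001000011
010000000
000000001
000000000
000000010
000000011
011000000
000000000

Derivation:
Simulating step by step:
Generation 0 (given above): 21 live cells
Generation 1: 11 live cells
(generation 1 grid is the final answer)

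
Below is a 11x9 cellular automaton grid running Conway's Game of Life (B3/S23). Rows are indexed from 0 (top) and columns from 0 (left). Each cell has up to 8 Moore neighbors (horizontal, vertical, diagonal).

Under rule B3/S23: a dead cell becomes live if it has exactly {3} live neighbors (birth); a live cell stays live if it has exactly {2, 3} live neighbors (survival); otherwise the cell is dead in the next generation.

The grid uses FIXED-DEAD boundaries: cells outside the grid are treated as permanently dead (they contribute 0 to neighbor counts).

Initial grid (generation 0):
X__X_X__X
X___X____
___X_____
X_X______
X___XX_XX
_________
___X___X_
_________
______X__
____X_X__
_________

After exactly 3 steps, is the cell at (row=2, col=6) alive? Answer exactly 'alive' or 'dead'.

Simulating step by step:
Generation 0 (given above): 19 live cells
Generation 1: 15 live cells
____X____
___XX____
_X_X_____
_X_XX____
_X_______
____X_XXX
_________
_________
_____X___
_____X___
_________
Generation 2: 16 live cells
___XX____
__XXX____
_________
XX_XX____
__XXXX_X_
_______X_
_______X_
_________
_________
_________
_________
Generation 3: 15 live cells
__X_X____
__X_X____
_X_______
_X___X___
_XX__XX__
___XX__XX
_________
_________
_________
_________
_________

Cell (2,6) at generation 3: 0 -> dead

Answer: dead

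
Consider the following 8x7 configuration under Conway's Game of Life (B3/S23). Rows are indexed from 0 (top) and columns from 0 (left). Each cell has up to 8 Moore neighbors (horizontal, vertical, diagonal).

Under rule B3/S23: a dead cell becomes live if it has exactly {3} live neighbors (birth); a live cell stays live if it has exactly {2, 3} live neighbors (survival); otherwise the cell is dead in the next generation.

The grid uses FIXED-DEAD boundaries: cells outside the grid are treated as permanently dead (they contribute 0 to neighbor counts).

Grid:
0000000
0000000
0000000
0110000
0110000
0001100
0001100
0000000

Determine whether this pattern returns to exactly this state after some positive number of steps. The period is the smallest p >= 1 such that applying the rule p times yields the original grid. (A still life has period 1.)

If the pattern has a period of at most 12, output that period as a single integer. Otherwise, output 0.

Answer: 2

Derivation:
Simulating and comparing each generation to the original:
Gen 0 (original, given above): 8 live cells
Gen 1: 6 live cells, differs from original
Gen 2: 8 live cells, MATCHES original -> period = 2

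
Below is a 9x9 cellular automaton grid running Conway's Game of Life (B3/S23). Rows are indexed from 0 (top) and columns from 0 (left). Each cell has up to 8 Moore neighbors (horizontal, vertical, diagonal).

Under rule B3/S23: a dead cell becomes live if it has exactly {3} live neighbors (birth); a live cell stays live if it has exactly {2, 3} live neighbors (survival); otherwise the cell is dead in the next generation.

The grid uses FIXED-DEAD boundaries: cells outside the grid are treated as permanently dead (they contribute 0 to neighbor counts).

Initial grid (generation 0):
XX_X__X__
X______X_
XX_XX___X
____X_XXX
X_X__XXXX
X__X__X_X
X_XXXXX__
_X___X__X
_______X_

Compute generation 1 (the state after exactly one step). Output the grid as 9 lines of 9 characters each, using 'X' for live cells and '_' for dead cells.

Answer: XX_______
___XX__X_
XX_XXXX_X
X_X_X____
_X_XX____
X_______X
X_XX__X__
_XXX_X_X_
_________

Derivation:
Simulating step by step:
Generation 0 (given above): 35 live cells
Generation 1: 29 live cells
(generation 1 grid is the final answer)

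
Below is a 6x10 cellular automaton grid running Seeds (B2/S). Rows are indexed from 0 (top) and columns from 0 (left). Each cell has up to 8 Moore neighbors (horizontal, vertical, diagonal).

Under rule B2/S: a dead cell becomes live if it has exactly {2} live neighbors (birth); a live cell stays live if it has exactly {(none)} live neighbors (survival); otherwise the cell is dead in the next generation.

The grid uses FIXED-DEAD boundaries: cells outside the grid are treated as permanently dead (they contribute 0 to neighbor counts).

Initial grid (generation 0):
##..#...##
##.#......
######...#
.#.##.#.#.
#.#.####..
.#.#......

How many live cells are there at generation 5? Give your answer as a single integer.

Answer: 6

Derivation:
Simulating step by step:
Generation 0 (given above): 28 live cells
Generation 1: 8 live cells
...#......
..........
......###.
.........#
........#.
#......#..
Generation 2: 7 live cells
..........
......#.#.
.........#
......#...
.......#.#
........#.
Generation 3: 11 live cells
.......#..
.......#.#
.....##.#.
.......#.#
......#...
.......#.#
Generation 4: 5 live cells
......#...
.....#....
..........
..........
.........#
......#.#.
Generation 5: 6 live cells
.....#....
......#...
..........
..........
.......##.
.......#.#
Population at generation 5: 6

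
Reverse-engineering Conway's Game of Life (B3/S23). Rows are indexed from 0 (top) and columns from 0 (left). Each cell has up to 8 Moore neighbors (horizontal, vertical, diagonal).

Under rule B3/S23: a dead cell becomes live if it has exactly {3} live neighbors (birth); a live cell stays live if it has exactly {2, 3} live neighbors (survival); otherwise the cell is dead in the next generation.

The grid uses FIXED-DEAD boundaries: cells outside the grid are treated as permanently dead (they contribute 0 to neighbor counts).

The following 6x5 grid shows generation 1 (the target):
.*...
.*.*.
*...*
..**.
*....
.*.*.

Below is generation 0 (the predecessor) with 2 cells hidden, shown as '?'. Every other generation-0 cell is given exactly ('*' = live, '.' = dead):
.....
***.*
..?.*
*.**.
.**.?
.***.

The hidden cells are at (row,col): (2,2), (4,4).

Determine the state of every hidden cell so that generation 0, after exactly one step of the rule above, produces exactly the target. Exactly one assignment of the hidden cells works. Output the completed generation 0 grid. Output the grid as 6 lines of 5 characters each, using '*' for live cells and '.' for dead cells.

Hidden generation-0 cells (in order): (2,2), (4,4).
A hidden cell only influences target cells in its own 3x3 neighborhood. Try each of the 2^2 = 4 assignments, step the completed generation 0 forward once under B3/S23, and compare with the target:
  (2,2)=. (4,4)=. -> step reproduces the target at every cell -> ACCEPT
  (2,2)=. (4,4)=* -> step gives (3,3)='.' but target has '*' -> reject
  (2,2)=* (4,4)=. -> step gives (1,2)='*' but target has '.' -> reject
  (2,2)=* (4,4)=* -> step gives (1,2)='*' but target has '.' -> reject
Unique solution: (2,2)=dead, (4,4)=dead.
Check: live-neighbor counts of every cell in the completed generation 0:
23221
12131
35452
14332
35652
23421
Applying B3/S23 to generation 0 with these counts gives:
.*...
.*.*.
*...*
..**.
*....
.*.*.
which matches the target exactly.

Answer: .....
***.*
....*
*.**.
.**..
.***.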